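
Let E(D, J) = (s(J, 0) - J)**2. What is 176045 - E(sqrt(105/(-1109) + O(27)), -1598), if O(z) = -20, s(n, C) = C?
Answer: -2377559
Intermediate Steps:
E(D, J) = J**2 (E(D, J) = (0 - J)**2 = (-J)**2 = J**2)
176045 - E(sqrt(105/(-1109) + O(27)), -1598) = 176045 - 1*(-1598)**2 = 176045 - 1*2553604 = 176045 - 2553604 = -2377559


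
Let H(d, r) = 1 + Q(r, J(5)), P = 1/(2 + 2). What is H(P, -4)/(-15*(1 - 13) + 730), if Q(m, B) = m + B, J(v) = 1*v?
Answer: 1/455 ≈ 0.0021978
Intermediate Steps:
J(v) = v
Q(m, B) = B + m
P = 1/4 ≈ 0.25000
H(d, r) = 6 + r (H(d, r) = 1 + (5 + r) = 6 + r)
H(P, -4)/(-15*(1 - 13) + 730) = (6 - 4)/(-15*(1 - 13) + 730) = 2/(-15*(-12) + 730) = 2/(180 + 730) = 2/910 = (1/910)*2 = 1/455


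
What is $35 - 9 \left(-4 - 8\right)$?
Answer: $143$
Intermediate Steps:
$35 - 9 \left(-4 - 8\right) = 35 - -108 = 35 + 108 = 143$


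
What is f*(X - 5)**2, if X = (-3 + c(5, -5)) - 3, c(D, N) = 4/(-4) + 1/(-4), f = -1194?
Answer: -1433397/8 ≈ -1.7917e+5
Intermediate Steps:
c(D, N) = -5/4 (c(D, N) = 4*(-1/4) + 1*(-1/4) = -1 - 1/4 = -5/4)
X = -29/4 (X = (-3 - 5/4) - 3 = -17/4 - 3 = -29/4 ≈ -7.2500)
f*(X - 5)**2 = -1194*(-29/4 - 5)**2 = -1194*(-49/4)**2 = -1194*2401/16 = -1433397/8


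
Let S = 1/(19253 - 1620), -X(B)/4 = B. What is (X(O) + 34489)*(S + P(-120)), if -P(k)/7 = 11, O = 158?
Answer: -45969003180/17633 ≈ -2.6070e+6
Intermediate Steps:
X(B) = -4*B
P(k) = -77 (P(k) = -7*11 = -77)
S = 1/17633 ≈ 5.6712e-5
(X(O) + 34489)*(S + P(-120)) = (-4*158 + 34489)*(1/17633 - 77) = (-632 + 34489)*(-1357740/17633) = 33857*(-1357740/17633) = -45969003180/17633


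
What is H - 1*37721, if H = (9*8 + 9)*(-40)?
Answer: -40961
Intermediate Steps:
H = -3240 (H = (72 + 9)*(-40) = 81*(-40) = -3240)
H - 1*37721 = -3240 - 1*37721 = -3240 - 37721 = -40961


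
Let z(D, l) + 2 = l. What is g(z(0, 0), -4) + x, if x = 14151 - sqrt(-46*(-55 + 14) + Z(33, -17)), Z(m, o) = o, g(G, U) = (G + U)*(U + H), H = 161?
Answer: 13209 - sqrt(1869) ≈ 13166.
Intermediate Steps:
z(D, l) = -2 + l
g(G, U) = (161 + U)*(G + U) (g(G, U) = (G + U)*(U + 161) = (G + U)*(161 + U) = (161 + U)*(G + U))
x = 14151 - sqrt(1869) (x = 14151 - sqrt(-46*(-55 + 14) - 17) = 14151 - sqrt(-46*(-41) - 17) = 14151 - sqrt(1886 - 17) = 14151 - sqrt(1869) ≈ 14108.)
g(z(0, 0), -4) + x = ((-4)**2 + 161*(-2 + 0) + 161*(-4) + (-2 + 0)*(-4)) + (14151 - sqrt(1869)) = (16 + 161*(-2) - 644 - 2*(-4)) + (14151 - sqrt(1869)) = (16 - 322 - 644 + 8) + (14151 - sqrt(1869)) = -942 + (14151 - sqrt(1869)) = 13209 - sqrt(1869)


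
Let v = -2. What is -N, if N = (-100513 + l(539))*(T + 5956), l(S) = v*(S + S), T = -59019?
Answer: -5447925147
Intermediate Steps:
l(S) = -4*S (l(S) = -2*(S + S) = -4*S)
N = 5447925147 (N = (-100513 - 4*539)*(-59019 + 5956) = (-100513 - 2156)*(-53063) = -102669*(-53063) = 5447925147)
-N = -1*5447925147 = -5447925147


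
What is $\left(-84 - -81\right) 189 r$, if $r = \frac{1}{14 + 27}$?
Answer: $- \frac{567}{41} \approx -13.829$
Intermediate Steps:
$r = \frac{1}{41} \approx 0.02439$
$\left(-84 - -81\right) 189 r = \left(-84 - -81\right) 189 \cdot \frac{1}{41} = \left(-84 + 81\right) 189 \cdot \frac{1}{41} = \left(-3\right) 189 \cdot \frac{1}{41} = \left(-567\right) \frac{1}{41} = - \frac{567}{41}$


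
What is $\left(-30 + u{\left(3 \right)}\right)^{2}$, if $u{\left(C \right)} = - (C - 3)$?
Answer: $900$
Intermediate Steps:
$u{\left(C \right)} = 3 - C$ ($u{\left(C \right)} = - (-3 + C) = 3 - C$)
$\left(-30 + u{\left(3 \right)}\right)^{2} = \left(-30 + \left(3 - 3\right)\right)^{2} = \left(-30 + 0\right)^{2} = \left(-30\right)^{2} = 900$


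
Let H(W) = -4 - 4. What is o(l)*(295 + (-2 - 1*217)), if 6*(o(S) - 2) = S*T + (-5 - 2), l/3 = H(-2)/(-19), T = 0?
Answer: 190/3 ≈ 63.333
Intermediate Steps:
H(W) = -8
l = 24/19 (l = 3*(-8/(-19)) = 3*(-8*(-1/19)) = 3*(8/19) = 24/19 ≈ 1.2632)
o(S) = 5/6 (o(S) = 2 + (S*0 + (-5 - 2))/6 = 2 + (0 - 7)/6 = 2 + (1/6)*(-7) = 2 - 7/6 = 5/6)
o(l)*(295 + (-2 - 1*217)) = 5*(295 + (-2 - 1*217))/6 = 5*(295 + (-2 - 217))/6 = 5*(295 - 219)/6 = (5/6)*76 = 190/3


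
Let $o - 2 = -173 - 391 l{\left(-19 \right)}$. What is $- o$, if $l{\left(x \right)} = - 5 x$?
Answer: $37316$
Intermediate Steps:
$o = -37316$ ($o = 2 - \left(173 + 391 \left(\left(-5\right) \left(-19\right)\right)\right) = 2 - 37318 = -37316$)
$- o = \left(-1\right) \left(-37316\right) = 37316$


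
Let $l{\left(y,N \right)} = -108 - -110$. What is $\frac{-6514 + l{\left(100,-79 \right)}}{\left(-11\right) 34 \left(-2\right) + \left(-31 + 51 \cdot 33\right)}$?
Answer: $- \frac{407}{150} \approx -2.7133$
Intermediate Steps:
$l{\left(y,N \right)} = 2$ ($l{\left(y,N \right)} = -108 + 110 = 2$)
$\frac{-6514 + l{\left(100,-79 \right)}}{\left(-11\right) 34 \left(-2\right) + \left(-31 + 51 \cdot 33\right)} = \frac{-6514 + 2}{\left(-11\right) 34 \left(-2\right) + \left(-31 + 51 \cdot 33\right)} = - \frac{6512}{\left(-374\right) \left(-2\right) + \left(-31 + 1683\right)} = - \frac{6512}{748 + 1652} = - \frac{6512}{2400} = \left(-6512\right) \frac{1}{2400} = - \frac{407}{150}$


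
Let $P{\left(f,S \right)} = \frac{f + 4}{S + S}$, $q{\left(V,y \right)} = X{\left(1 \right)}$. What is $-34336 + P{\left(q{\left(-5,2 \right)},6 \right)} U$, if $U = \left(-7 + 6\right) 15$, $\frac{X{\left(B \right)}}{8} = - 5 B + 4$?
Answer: $-34331$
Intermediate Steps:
$X{\left(B \right)} = 32 - 40 B$ ($X{\left(B \right)} = 8 \left(- 5 B + 4\right) = 8 \left(4 - 5 B\right) = 32 - 40 B$)
$q{\left(V,y \right)} = -8$ ($q{\left(V,y \right)} = 32 - 40 = -8$)
$P{\left(f,S \right)} = \frac{4 + f}{2 S}$
$U = -15$ ($U = \left(-1\right) 15 = -15$)
$-34336 + P{\left(q{\left(-5,2 \right)},6 \right)} U = -34336 + \frac{4 - 8}{2 \cdot 6} \left(-15\right) = -34336 + \frac{1}{2} \cdot \frac{1}{6} \left(-4\right) \left(-15\right) = -34336 - -5 = -34336 + 5 = -34331$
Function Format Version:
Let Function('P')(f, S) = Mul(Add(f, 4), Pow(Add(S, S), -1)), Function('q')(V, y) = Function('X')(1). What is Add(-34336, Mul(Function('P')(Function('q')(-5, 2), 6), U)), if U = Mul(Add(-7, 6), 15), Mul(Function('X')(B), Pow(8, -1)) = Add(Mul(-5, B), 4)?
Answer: -34331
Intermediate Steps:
Function('X')(B) = Add(32, Mul(-40, B)) (Function('X')(B) = Mul(8, Add(Mul(-5, B), 4)) = Mul(8, Add(4, Mul(-5, B))) = Add(32, Mul(-40, B)))
Function('q')(V, y) = -8 (Function('q')(V, y) = Add(32, Mul(-40, 1)) = Add(32, -40) = -8)
Function('P')(f, S) = Mul(Rational(1, 2), Pow(S, -1), Add(4, f)) (Function('P')(f, S) = Mul(Add(4, f), Pow(Mul(2, S), -1)) = Mul(Add(4, f), Mul(Rational(1, 2), Pow(S, -1))) = Mul(Rational(1, 2), Pow(S, -1), Add(4, f)))
U = -15 (U = Mul(-1, 15) = -15)
Add(-34336, Mul(Function('P')(Function('q')(-5, 2), 6), U)) = Add(-34336, Mul(Mul(Rational(1, 2), Pow(6, -1), Add(4, -8)), -15)) = Add(-34336, Mul(Mul(Rational(1, 2), Rational(1, 6), -4), -15)) = Add(-34336, Mul(Rational(-1, 3), -15)) = Add(-34336, 5) = -34331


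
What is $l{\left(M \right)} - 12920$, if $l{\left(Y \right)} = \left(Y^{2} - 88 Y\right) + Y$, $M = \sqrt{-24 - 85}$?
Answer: $-13029 - 87 i \sqrt{109} \approx -13029.0 - 908.31 i$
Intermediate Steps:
$M = i \sqrt{109}$ ($M = \sqrt{-109} = i \sqrt{109} \approx 10.44 i$)
$l{\left(Y \right)} = Y^{2} - 87 Y$
$l{\left(M \right)} - 12920 = i \sqrt{109} \left(-87 + i \sqrt{109}\right) - 12920 = -12920 + i \sqrt{109} \left(-87 + i \sqrt{109}\right)$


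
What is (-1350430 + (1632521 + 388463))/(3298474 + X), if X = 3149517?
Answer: 670554/6447991 ≈ 0.10399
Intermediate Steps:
(-1350430 + (1632521 + 388463))/(3298474 + X) = (-1350430 + (1632521 + 388463))/(3298474 + 3149517) = (-1350430 + 2020984)/6447991 = 670554*(1/6447991) = 670554/6447991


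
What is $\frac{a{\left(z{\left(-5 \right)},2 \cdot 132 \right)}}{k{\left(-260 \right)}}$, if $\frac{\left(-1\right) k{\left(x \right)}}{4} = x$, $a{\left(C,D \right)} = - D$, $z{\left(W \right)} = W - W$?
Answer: $- \frac{33}{130} \approx -0.25385$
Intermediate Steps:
$z{\left(W \right)} = 0$
$k{\left(x \right)} = - 4 x$
$\frac{a{\left(z{\left(-5 \right)},2 \cdot 132 \right)}}{k{\left(-260 \right)}} = \frac{\left(-1\right) 2 \cdot 132}{\left(-4\right) \left(-260\right)} = \frac{\left(-1\right) 264}{1040} = \left(-264\right) \frac{1}{1040} = - \frac{33}{130}$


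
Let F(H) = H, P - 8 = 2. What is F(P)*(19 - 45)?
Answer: -260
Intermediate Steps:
P = 10 (P = 8 + 2 = 10)
F(P)*(19 - 45) = 10*(19 - 45) = 10*(-26) = -260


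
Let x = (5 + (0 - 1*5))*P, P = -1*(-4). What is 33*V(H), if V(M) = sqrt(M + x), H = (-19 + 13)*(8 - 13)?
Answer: 33*sqrt(30) ≈ 180.75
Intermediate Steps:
H = 30 (H = -6*(-5) = 30)
P = 4
x = 0 (x = (5 + (0 - 1*5))*4 = (5 + (0 - 5))*4 = (5 - 5)*4 = 0*4 = 0)
V(M) = sqrt(M) (V(M) = sqrt(M + 0) = sqrt(M))
33*V(H) = 33*sqrt(30)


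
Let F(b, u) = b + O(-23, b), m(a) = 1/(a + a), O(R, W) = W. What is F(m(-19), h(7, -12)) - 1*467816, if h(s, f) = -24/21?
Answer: -8888505/19 ≈ -4.6782e+5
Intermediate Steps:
h(s, f) = -8/7 (h(s, f) = -24*1/21 = -8/7)
m(a) = 1/(2*a)
F(b, u) = 2*b (F(b, u) = b + b = 2*b)
F(m(-19), h(7, -12)) - 1*467816 = 2*((½)/(-19)) - 1*467816 = 2*((½)*(-1/19)) - 467816 = 2*(-1/38) - 467816 = -1/19 - 467816 = -8888505/19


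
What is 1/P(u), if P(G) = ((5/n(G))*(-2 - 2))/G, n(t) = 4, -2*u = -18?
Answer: -9/5 ≈ -1.8000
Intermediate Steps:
u = 9 (u = -1/2*(-18) = 9)
P(G) = -5/G (P(G) = ((5/4)*(-2 - 2))/G = ((5*(1/4))*(-4))/G = ((5/4)*(-4))/G = -5/G)
1/P(u) = 1/(-5/9) = -9/5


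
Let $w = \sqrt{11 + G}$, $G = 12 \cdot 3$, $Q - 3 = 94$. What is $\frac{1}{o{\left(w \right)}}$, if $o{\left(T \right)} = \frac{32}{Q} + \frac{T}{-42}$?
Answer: $\frac{5475456}{1364113} + \frac{395178 \sqrt{47}}{1364113} \approx 6.0$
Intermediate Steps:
$Q = 97$ ($Q = 3 + 94 = 97$)
$G = 36$
$w = \sqrt{47}$ ($w = \sqrt{11 + 36} = \sqrt{47} \approx 6.8557$)
$o{\left(T \right)} = \frac{32}{97} - \frac{T}{42}$ ($o{\left(T \right)} = \frac{32}{97} + \frac{T}{-42} = 32 \cdot \frac{1}{97} + T \left(- \frac{1}{42}\right) = \frac{32}{97} - \frac{T}{42}$)
$\frac{1}{o{\left(w \right)}} = \frac{1}{\frac{32}{97} - \frac{\sqrt{47}}{42}}$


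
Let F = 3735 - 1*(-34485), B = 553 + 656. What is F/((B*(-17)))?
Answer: -980/527 ≈ -1.8596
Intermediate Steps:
B = 1209
F = 38220 (F = 3735 + 34485 = 38220)
F/((B*(-17))) = 38220/((1209*(-17))) = 38220/(-20553) = 38220*(-1/20553) = -980/527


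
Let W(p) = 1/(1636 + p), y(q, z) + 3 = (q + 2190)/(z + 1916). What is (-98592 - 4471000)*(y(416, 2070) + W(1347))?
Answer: 63729883371880/5945119 ≈ 1.0720e+7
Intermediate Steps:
y(q, z) = -3 + (2190 + q)/(1916 + z) (y(q, z) = -3 + (q + 2190)/(z + 1916) = -3 + (2190 + q)/(1916 + z))
(-98592 - 4471000)*(y(416, 2070) + W(1347)) = (-98592 - 4471000)*((-3558 + 416 - 3*2070)/(1916 + 2070) + 1/(1636 + 1347)) = -4569592*((-3558 + 416 - 6210)/3986 + 1/2983) = -4569592*((1/3986)*(-9352) + 1/2983) = -4569592*(-4676/1993 + 1/2983) = -4569592*(-13946515/5945119) = 63729883371880/5945119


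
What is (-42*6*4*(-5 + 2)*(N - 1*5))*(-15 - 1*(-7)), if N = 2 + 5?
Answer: -48384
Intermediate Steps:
N = 7
(-42*6*4*(-5 + 2)*(N - 1*5))*(-15 - 1*(-7)) = (-42*6*4*(-5 + 2)*(7 - 1*5))*(-15 - 1*(-7)) = (-1008*(-3*(7 - 5)))*(-15 + 7) = -1008*(-3*2)*(-8) = -1008*(-6)*(-8) = -42*(-144)*(-8) = 6048*(-8) = -48384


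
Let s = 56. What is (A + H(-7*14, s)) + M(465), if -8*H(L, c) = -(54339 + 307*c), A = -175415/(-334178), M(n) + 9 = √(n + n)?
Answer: 11940714511/1336712 + √930 ≈ 8963.4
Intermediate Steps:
M(n) = -9 + √2*√n (M(n) = -9 + √(n + n) = -9 + √(2*n) = -9 + √2*√n)
A = 175415/334178 (A = -175415*(-1/334178) = 175415/334178 ≈ 0.52491)
H(L, c) = 54339/8 + 307*c/8 (H(L, c) = -(-307)/(8*(1/(177 + c))) = -(-307)*(177 + c)/8 = -(-54339 - 307*c)/8 = 54339/8 + 307*c/8)
(A + H(-7*14, s)) + M(465) = (175415/334178 + (54339/8 + (307/8)*56)) + (-9 + √2*√465) = (175415/334178 + (54339/8 + 2149)) + (-9 + √930) = (175415/334178 + 71531/8) + (-9 + √930) = 11952744919/1336712 + (-9 + √930) = 11940714511/1336712 + √930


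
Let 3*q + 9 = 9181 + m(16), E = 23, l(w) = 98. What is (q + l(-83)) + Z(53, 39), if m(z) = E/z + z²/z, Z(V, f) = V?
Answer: 154279/48 ≈ 3214.1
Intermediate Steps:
m(z) = z + 23/z (m(z) = 23/z + z²/z = 23/z + z = z + 23/z)
q = 147031/48 (q = -3 + (9181 + (16 + 23/16))/3 = -3 + (9181 + 279/16)/3 = -3 + (⅓)*(147175/16) = -3 + 147175/48 = 147031/48 ≈ 3063.1)
(q + l(-83)) + Z(53, 39) = (147031/48 + 98) + 53 = 151735/48 + 53 = 154279/48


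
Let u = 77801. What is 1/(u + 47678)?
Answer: 1/125479 ≈ 7.9695e-6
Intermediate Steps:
1/(u + 47678) = 1/(77801 + 47678) = 1/125479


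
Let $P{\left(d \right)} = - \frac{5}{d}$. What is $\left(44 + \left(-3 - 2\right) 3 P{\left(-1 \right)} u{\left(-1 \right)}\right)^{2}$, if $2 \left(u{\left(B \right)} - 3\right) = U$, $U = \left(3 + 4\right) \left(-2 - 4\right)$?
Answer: $1943236$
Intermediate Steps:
$U = -42$ ($U = 7 \left(-2 - 4\right) = 7 \left(-6\right) = -42$)
$u{\left(B \right)} = -18$ ($u{\left(B \right)} = 3 + \frac{1}{2} \left(-42\right) = 3 - 21 = -18$)
$\left(44 + \left(-3 - 2\right) 3 P{\left(-1 \right)} u{\left(-1 \right)}\right)^{2} = \left(44 + \left(-3 - 2\right) 3 \left(- \frac{5}{-1}\right) \left(-18\right)\right)^{2} = \left(44 + - 5 \cdot 3 \left(\left(-5\right) \left(-1\right)\right) \left(-18\right)\right)^{2} = \left(44 + - 5 \cdot 3 \cdot 5 \left(-18\right)\right)^{2} = \left(44 + \left(-5\right) 15 \left(-18\right)\right)^{2} = \left(44 - -1350\right)^{2} = \left(44 + 1350\right)^{2} = 1394^{2} = 1943236$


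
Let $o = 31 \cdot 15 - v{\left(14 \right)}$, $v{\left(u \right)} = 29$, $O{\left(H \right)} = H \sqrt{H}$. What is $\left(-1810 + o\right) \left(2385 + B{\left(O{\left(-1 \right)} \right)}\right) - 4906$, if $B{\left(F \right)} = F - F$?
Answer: $-3281896$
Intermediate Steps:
$O{\left(H \right)} = H^{\frac{3}{2}}$
$B{\left(F \right)} = 0$
$o = 436$ ($o = 31 \cdot 15 - 29 = 465 - 29 = 436$)
$\left(-1810 + o\right) \left(2385 + B{\left(O{\left(-1 \right)} \right)}\right) - 4906 = \left(-1810 + 436\right) \left(2385 + 0\right) - 4906 = \left(-1374\right) 2385 - 4906 = -3276990 - 4906 = -3281896$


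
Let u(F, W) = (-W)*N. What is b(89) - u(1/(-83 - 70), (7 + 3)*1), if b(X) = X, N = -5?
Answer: 39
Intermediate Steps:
u(F, W) = 5*W (u(F, W) = -W*(-5) = 5*W)
b(89) - u(1/(-83 - 70), (7 + 3)*1) = 89 - 5*(7 + 3)*1 = 89 - 5*10*1 = 89 - 5*10 = 89 - 1*50 = 89 - 50 = 39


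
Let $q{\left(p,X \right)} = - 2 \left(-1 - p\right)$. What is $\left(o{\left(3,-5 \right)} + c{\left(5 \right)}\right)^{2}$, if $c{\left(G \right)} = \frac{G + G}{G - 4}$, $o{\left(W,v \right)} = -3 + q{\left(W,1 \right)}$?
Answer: $225$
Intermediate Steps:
$q{\left(p,X \right)} = 2 + 2 p$
$o{\left(W,v \right)} = -1 + 2 W$ ($o{\left(W,v \right)} = -3 + \left(2 + 2 W\right) = -1 + 2 W$)
$c{\left(G \right)} = \frac{2 G}{-4 + G}$
$\left(o{\left(3,-5 \right)} + c{\left(5 \right)}\right)^{2} = \left(\left(-1 + 2 \cdot 3\right) + 2 \cdot 5 \frac{1}{-4 + 5}\right)^{2} = \left(\left(-1 + 6\right) + 2 \cdot 5 \cdot 1^{-1}\right)^{2} = \left(5 + 2 \cdot 5 \cdot 1\right)^{2} = \left(5 + 10\right)^{2} = 15^{2} = 225$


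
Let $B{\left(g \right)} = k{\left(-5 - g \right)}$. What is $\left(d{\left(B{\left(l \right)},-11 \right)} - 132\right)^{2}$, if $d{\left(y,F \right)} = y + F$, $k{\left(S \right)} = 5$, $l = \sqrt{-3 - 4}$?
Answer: $19044$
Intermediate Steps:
$l = i \sqrt{7}$ ($l = \sqrt{-7} = i \sqrt{7} \approx 2.6458 i$)
$B{\left(g \right)} = 5$
$d{\left(y,F \right)} = F + y$
$\left(d{\left(B{\left(l \right)},-11 \right)} - 132\right)^{2} = \left(\left(-11 + 5\right) - 132\right)^{2} = \left(-6 - 132\right)^{2} = \left(-138\right)^{2} = 19044$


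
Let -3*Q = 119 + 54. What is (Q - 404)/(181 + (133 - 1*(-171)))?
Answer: -277/291 ≈ -0.95189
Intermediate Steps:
Q = -173/3 (Q = -(119 + 54)/3 = -1/3*173 = -173/3 ≈ -57.667)
(Q - 404)/(181 + (133 - 1*(-171))) = (-173/3 - 404)/(181 + (133 - 1*(-171))) = -1385/(3*(181 + (133 + 171))) = -1385/(3*(181 + 304)) = -1385/3/485 = -1385/3*1/485 = -277/291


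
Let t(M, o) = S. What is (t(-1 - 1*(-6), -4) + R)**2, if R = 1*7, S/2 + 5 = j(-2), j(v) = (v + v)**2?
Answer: 841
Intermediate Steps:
j(v) = 4*v**2 (j(v) = (2*v)**2 = 4*v**2)
S = 22 (S = -10 + 2*(4*(-2)**2) = -10 + 2*(4*4) = -10 + 2*16 = -10 + 32 = 22)
t(M, o) = 22
R = 7
(t(-1 - 1*(-6), -4) + R)**2 = (22 + 7)**2 = 29**2 = 841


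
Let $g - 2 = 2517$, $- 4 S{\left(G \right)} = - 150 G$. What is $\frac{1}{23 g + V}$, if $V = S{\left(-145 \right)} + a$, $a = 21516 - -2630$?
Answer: $\frac{2}{153291} \approx 1.3047 \cdot 10^{-5}$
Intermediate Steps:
$S{\left(G \right)} = \frac{75 G}{2}$ ($S{\left(G \right)} = - \frac{\left(-150\right) G}{4} = \frac{75 G}{2}$)
$a = 24146$ ($a = 21516 + 2630 = 24146$)
$g = 2519$ ($g = 2 + 2517 = 2519$)
$V = \frac{37417}{2}$ ($V = \frac{75}{2} \left(-145\right) + 24146 = - \frac{10875}{2} + 24146 = \frac{37417}{2} \approx 18709.0$)
$\frac{1}{23 g + V} = \frac{1}{23 \cdot 2519 + \frac{37417}{2}} = \frac{1}{57937 + \frac{37417}{2}} = \frac{1}{\frac{153291}{2}} = \frac{2}{153291}$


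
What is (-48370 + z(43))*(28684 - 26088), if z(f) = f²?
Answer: -120768516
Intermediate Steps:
(-48370 + z(43))*(28684 - 26088) = (-48370 + 43²)*(28684 - 26088) = (-48370 + 1849)*2596 = -46521*2596 = -120768516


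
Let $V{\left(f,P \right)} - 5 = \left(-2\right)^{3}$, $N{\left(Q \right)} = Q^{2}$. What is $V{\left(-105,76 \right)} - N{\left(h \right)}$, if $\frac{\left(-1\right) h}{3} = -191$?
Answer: $-328332$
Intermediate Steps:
$h = 573$ ($h = \left(-3\right) \left(-191\right) = 573$)
$V{\left(f,P \right)} = -3$ ($V{\left(f,P \right)} = 5 + \left(-2\right)^{3} = 5 - 8 = -3$)
$V{\left(-105,76 \right)} - N{\left(h \right)} = -3 - 573^{2} = -3 - 328329 = -328332$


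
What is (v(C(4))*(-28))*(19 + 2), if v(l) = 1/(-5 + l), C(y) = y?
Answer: 588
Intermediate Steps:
(v(C(4))*(-28))*(19 + 2) = (-28/(-5 + 4))*(19 + 2) = (-28/(-1))*21 = -1*(-28)*21 = 28*21 = 588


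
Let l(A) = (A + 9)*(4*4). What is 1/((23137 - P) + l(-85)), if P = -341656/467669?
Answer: 467669/10252113805 ≈ 4.5617e-5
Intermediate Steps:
P = -341656/467669 (P = -341656*1/467669 = -341656/467669 ≈ -0.73055)
l(A) = 144 + 16*A (l(A) = (9 + A)*16 = 144 + 16*A)
1/((23137 - P) + l(-85)) = 1/((23137 - 1*(-341656/467669)) + (144 + 16*(-85))) = 1/((23137 + 341656/467669) + (144 - 1360)) = 1/(10820799309/467669 - 1216) = 1/(10252113805/467669) = 467669/10252113805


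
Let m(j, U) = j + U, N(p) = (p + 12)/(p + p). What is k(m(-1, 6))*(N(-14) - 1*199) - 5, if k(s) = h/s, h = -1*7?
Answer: 547/2 ≈ 273.50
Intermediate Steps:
N(p) = (12 + p)/(2*p) (N(p) = (12 + p)/((2*p)) = (12 + p)*(1/(2*p)) = (12 + p)/(2*p))
m(j, U) = U + j
h = -7
k(s) = -7/s
k(m(-1, 6))*(N(-14) - 1*199) - 5 = (-7/(6 - 1))*((½)*(12 - 14)/(-14) - 1*199) - 5 = (-7/5)*((½)*(-1/14)*(-2) - 199) - 5 = (-7*⅕)*(1/14 - 199) - 5 = -7/5*(-2785/14) - 5 = 557/2 - 5 = 547/2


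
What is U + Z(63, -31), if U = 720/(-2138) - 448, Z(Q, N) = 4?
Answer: -474996/1069 ≈ -444.34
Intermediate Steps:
U = -479272/1069 (U = 720*(-1/2138) - 448 = -360/1069 - 448 = -479272/1069 ≈ -448.34)
U + Z(63, -31) = -479272/1069 + 4 = -474996/1069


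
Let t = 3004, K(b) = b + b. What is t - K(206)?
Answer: 2592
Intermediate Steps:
K(b) = 2*b
t - K(206) = 3004 - 2*206 = 3004 - 1*412 = 3004 - 412 = 2592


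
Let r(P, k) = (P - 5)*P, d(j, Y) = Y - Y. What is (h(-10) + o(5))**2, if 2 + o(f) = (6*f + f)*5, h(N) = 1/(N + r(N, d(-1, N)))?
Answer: 586656841/19600 ≈ 29931.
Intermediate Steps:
d(j, Y) = 0
r(P, k) = P*(-5 + P) (r(P, k) = (-5 + P)*P = P*(-5 + P))
h(N) = 1/(N + N*(-5 + N))
o(f) = -2 + 35*f (o(f) = -2 + (6*f + f)*5 = -2 + (7*f)*5 = -2 + 35*f)
(h(-10) + o(5))**2 = (1/((-10)*(-4 - 10)) + (-2 + 35*5))**2 = (-1/10/(-14) + (-2 + 175))**2 = (-1/10*(-1/14) + 173)**2 = (1/140 + 173)**2 = (24221/140)**2 = 586656841/19600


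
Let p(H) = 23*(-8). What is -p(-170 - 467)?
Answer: 184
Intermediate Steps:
p(H) = -184
-p(-170 - 467) = -1*(-184) = 184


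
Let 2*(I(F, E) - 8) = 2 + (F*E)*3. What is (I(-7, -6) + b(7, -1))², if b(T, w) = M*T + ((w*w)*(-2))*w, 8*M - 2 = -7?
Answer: 310249/64 ≈ 4847.6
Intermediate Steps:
M = -5/8 (M = ¼ + (⅛)*(-7) = ¼ - 7/8 = -5/8 ≈ -0.62500)
I(F, E) = 9 + 3*E*F/2 (I(F, E) = 8 + (2 + (F*E)*3)/2 = 8 + (2 + (E*F)*3)/2 = 8 + (2 + 3*E*F)/2 = 8 + (1 + 3*E*F/2) = 9 + 3*E*F/2)
b(T, w) = -2*w³ - 5*T/8 (b(T, w) = -5*T/8 + ((w*w)*(-2))*w = -5*T/8 + (w²*(-2))*w = -5*T/8 + (-2*w²)*w = -5*T/8 - 2*w³ = -2*w³ - 5*T/8)
(I(-7, -6) + b(7, -1))² = ((9 + (3/2)*(-6)*(-7)) + (-2*(-1)³ - 5/8*7))² = ((9 + 63) + (-2*(-1) - 35/8))² = (72 + (2 - 35/8))² = (72 - 19/8)² = (557/8)² = 310249/64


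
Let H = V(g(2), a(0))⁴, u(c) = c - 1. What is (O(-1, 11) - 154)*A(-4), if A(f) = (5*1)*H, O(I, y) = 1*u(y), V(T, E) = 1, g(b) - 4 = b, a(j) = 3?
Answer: -720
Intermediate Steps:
u(c) = -1 + c
g(b) = 4 + b
H = 1 (H = 1⁴ = 1)
O(I, y) = -1 + y (O(I, y) = 1*(-1 + y) = -1 + y)
A(f) = 5 (A(f) = (5*1)*1 = 5*1 = 5)
(O(-1, 11) - 154)*A(-4) = ((-1 + 11) - 154)*5 = (10 - 154)*5 = -144*5 = -720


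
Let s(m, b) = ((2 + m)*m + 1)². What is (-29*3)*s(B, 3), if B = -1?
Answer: 0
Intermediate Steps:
s(m, b) = (1 + m*(2 + m))² (s(m, b) = (m*(2 + m) + 1)² = (1 + m*(2 + m))²)
(-29*3)*s(B, 3) = (-29*3)*(1 + (-1)² + 2*(-1))² = -87*(1 + 1 - 2)² = -87*0² = -87*0 = 0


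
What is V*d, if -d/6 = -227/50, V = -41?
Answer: -27921/25 ≈ -1116.8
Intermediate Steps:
d = 681/25 (d = -(-1362)/50 = -6*(-227/50) = 681/25 ≈ 27.240)
V*d = -41*681/25 = -27921/25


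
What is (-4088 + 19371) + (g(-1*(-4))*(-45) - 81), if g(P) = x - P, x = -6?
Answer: 15652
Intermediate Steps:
g(P) = -6 - P
(-4088 + 19371) + (g(-1*(-4))*(-45) - 81) = (-4088 + 19371) + ((-6 - (-1)*(-4))*(-45) - 81) = 15283 + ((-6 - 1*4)*(-45) - 81) = 15283 + ((-6 - 4)*(-45) - 81) = 15283 + (-10*(-45) - 81) = 15283 + (450 - 81) = 15283 + 369 = 15652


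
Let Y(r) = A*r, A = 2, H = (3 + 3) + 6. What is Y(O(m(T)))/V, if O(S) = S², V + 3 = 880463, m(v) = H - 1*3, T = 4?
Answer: 81/440230 ≈ 0.00018399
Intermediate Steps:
H = 12 (H = 6 + 6 = 12)
m(v) = 9 (m(v) = 12 - 1*3 = 12 - 3 = 9)
V = 880460 (V = -3 + 880463 = 880460)
Y(r) = 2*r
Y(O(m(T)))/V = (2*9²)/880460 = (2*81)*(1/880460) = 162*(1/880460) = 81/440230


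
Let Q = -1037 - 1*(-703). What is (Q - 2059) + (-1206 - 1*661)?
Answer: -4260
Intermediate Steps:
Q = -334 (Q = -1037 + 703 = -334)
(Q - 2059) + (-1206 - 1*661) = (-334 - 2059) + (-1206 - 1*661) = -2393 + (-1206 - 661) = -2393 - 1867 = -4260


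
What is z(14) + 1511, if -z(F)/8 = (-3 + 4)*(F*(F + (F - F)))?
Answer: -57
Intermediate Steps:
z(F) = -8*F**2 (z(F) = -8*(-3 + 4)*F*(F + (F - F)) = -8*F*(F + 0) = -8*F*F = -8*F**2)
z(14) + 1511 = -8*14**2 + 1511 = -8*196 + 1511 = -1568 + 1511 = -57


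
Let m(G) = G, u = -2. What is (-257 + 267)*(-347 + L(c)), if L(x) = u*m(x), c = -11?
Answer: -3250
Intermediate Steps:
L(x) = -2*x
(-257 + 267)*(-347 + L(c)) = (-257 + 267)*(-347 - 2*(-11)) = 10*(-347 + 22) = 10*(-325) = -3250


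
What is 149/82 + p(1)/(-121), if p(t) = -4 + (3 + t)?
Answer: 149/82 ≈ 1.8171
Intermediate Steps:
p(t) = -1 + t
149/82 + p(1)/(-121) = 149/82 + (-1 + 1)/(-121) = 149*(1/82) + 0*(-1/121) = 149/82 + 0 = 149/82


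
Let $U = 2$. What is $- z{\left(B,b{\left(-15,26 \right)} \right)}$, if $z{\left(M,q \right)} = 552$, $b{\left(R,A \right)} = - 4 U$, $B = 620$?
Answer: $-552$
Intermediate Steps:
$b{\left(R,A \right)} = -8$ ($b{\left(R,A \right)} = \left(-4\right) 2 = -8$)
$- z{\left(B,b{\left(-15,26 \right)} \right)} = \left(-1\right) 552 = -552$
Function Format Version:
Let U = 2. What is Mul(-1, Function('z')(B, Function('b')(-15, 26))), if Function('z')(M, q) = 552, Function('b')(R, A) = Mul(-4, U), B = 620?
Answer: -552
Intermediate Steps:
Function('b')(R, A) = -8 (Function('b')(R, A) = Mul(-4, 2) = -8)
Mul(-1, Function('z')(B, Function('b')(-15, 26))) = Mul(-1, 552) = -552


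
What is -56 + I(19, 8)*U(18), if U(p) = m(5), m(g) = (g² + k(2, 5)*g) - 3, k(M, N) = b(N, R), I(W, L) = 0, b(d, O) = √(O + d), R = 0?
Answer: -56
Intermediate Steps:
k(M, N) = √N (k(M, N) = √(0 + N) = √N)
m(g) = -3 + g² + g*√5 (m(g) = (g² + √5*g) - 3 = (g² + g*√5) - 3 = -3 + g² + g*√5)
U(p) = 22 + 5*√5 (U(p) = -3 + 5² + 5*√5 = -3 + 25 + 5*√5 = 22 + 5*√5)
-56 + I(19, 8)*U(18) = -56 + 0*(22 + 5*√5) = -56 + 0 = -56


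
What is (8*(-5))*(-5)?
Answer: 200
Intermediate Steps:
(8*(-5))*(-5) = -40*(-5) = 200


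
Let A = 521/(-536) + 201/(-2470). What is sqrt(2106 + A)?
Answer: sqrt(230592186728930)/330980 ≈ 45.880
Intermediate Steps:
A = -697303/661960 (A = 521*(-1/536) + 201*(-1/2470) = -521/536 - 201/2470 = -697303/661960 ≈ -1.0534)
sqrt(2106 + A) = sqrt(2106 - 697303/661960) = sqrt(1393390457/661960) = sqrt(230592186728930)/330980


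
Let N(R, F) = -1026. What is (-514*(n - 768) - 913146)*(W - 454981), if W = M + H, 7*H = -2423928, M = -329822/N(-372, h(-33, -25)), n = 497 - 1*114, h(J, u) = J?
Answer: 2057188878779248/3591 ≈ 5.7287e+11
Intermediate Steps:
n = 383 (n = 497 - 114 = 383)
M = 164911/513 (M = -329822/(-1026) = -329822*(-1/1026) = 164911/513 ≈ 321.46)
H = -2423928/7 (H = (⅐)*(-2423928) = -2423928/7 ≈ -3.4628e+5)
W = -1242320687/3591 (W = 164911/513 - 2423928/7 = -1242320687/3591 ≈ -3.4595e+5)
(-514*(n - 768) - 913146)*(W - 454981) = (-514*(383 - 768) - 913146)*(-1242320687/3591 - 454981) = (-514*(-385) - 913146)*(-2876157458/3591) = (197890 - 913146)*(-2876157458/3591) = -715256*(-2876157458/3591) = 2057188878779248/3591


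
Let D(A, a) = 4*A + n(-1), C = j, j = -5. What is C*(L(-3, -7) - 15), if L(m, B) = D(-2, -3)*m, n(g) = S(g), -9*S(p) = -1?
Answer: -130/3 ≈ -43.333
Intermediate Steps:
S(p) = 1/9 (S(p) = -1/9*(-1) = 1/9)
n(g) = 1/9
C = -5
D(A, a) = 1/9 + 4*A (D(A, a) = 4*A + 1/9 = 1/9 + 4*A)
L(m, B) = -71*m/9 (L(m, B) = (1/9 + 4*(-2))*m = (1/9 - 8)*m = -71*m/9)
C*(L(-3, -7) - 15) = -5*(-71/9*(-3) - 15) = -5*(71/3 - 15) = -5*26/3 = -130/3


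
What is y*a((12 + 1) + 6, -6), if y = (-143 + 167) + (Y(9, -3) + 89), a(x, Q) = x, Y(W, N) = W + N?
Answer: 2261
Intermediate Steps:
Y(W, N) = N + W
y = 119 (y = (-143 + 167) + ((-3 + 9) + 89) = 24 + (6 + 89) = 24 + 95 = 119)
y*a((12 + 1) + 6, -6) = 119*((12 + 1) + 6) = 119*(13 + 6) = 119*19 = 2261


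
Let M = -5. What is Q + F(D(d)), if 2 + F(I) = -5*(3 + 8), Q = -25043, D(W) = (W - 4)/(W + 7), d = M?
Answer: -25100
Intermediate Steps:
d = -5
D(W) = (-4 + W)/(7 + W)
F(I) = -57 (F(I) = -2 - 5*(3 + 8) = -2 - 5*11 = -2 - 55 = -57)
Q + F(D(d)) = -25043 - 57 = -25100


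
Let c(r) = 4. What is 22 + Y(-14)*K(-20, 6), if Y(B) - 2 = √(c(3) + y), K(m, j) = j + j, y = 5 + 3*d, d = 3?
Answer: 46 + 36*√2 ≈ 96.912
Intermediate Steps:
y = 14 (y = 5 + 3*3 = 5 + 9 = 14)
K(m, j) = 2*j
Y(B) = 2 + 3*√2 (Y(B) = 2 + √(4 + 14) = 2 + √18 = 2 + 3*√2)
22 + Y(-14)*K(-20, 6) = 22 + (2 + 3*√2)*(2*6) = 22 + (2 + 3*√2)*12 = 22 + (24 + 36*√2) = 46 + 36*√2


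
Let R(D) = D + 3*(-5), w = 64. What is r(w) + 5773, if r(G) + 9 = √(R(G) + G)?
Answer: 5764 + √113 ≈ 5774.6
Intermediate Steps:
R(D) = -15 + D (R(D) = D - 15 = -15 + D)
r(G) = -9 + √(-15 + 2*G) (r(G) = -9 + √((-15 + G) + G) = -9 + √(-15 + 2*G))
r(w) + 5773 = (-9 + √(-15 + 2*64)) + 5773 = (-9 + √(-15 + 128)) + 5773 = (-9 + √113) + 5773 = 5764 + √113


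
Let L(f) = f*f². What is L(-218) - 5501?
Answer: -10365733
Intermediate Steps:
L(f) = f³
L(-218) - 5501 = (-218)³ - 5501 = -10360232 - 5501 = -10365733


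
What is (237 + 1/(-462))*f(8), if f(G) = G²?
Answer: 3503776/231 ≈ 15168.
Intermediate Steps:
(237 + 1/(-462))*f(8) = (237 + 1/(-462))*8² = (237 - 1/462)*64 = (109493/462)*64 = 3503776/231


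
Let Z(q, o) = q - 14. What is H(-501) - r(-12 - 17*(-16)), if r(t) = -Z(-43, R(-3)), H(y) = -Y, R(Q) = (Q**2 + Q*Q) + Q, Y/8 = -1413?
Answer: 11247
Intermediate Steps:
Y = -11304 (Y = 8*(-1413) = -11304)
R(Q) = Q + 2*Q**2 (R(Q) = (Q**2 + Q**2) + Q = 2*Q**2 + Q = Q + 2*Q**2)
Z(q, o) = -14 + q
H(y) = 11304 (H(y) = -1*(-11304) = 11304)
r(t) = 57 (r(t) = -(-14 - 43) = -1*(-57) = 57)
H(-501) - r(-12 - 17*(-16)) = 11304 - 1*57 = 11304 - 57 = 11247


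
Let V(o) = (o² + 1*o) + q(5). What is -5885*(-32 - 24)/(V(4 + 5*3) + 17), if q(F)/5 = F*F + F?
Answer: 329560/547 ≈ 602.49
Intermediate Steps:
q(F) = 5*F + 5*F² (q(F) = 5*(F*F + F) = 5*(F² + F) = 5*(F + F²) = 5*F + 5*F²)
V(o) = 150 + o + o² (V(o) = (o² + 1*o) + 5*5*(1 + 5) = (o² + o) + 5*5*6 = (o + o²) + 150 = 150 + o + o²)
-5885*(-32 - 24)/(V(4 + 5*3) + 17) = -5885*(-32 - 24)/((150 + (4 + 5*3) + (4 + 5*3)²) + 17) = -(-329560)/((150 + (4 + 15) + (4 + 15)²) + 17) = -(-329560)/((150 + 19 + 19²) + 17) = -(-329560)/((150 + 19 + 361) + 17) = -(-329560)/(530 + 17) = -(-329560)/547 = -5885*(-56/547) = 329560/547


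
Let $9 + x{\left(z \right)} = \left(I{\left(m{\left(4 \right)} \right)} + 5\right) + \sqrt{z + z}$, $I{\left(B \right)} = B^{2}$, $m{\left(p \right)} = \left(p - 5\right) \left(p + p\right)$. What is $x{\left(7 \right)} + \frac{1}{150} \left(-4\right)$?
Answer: $\frac{4498}{75} + \sqrt{14} \approx 63.715$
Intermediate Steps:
$m{\left(p \right)} = 2 p \left(-5 + p\right)$ ($m{\left(p \right)} = \left(-5 + p\right) 2 p = 2 p \left(-5 + p\right)$)
$x{\left(z \right)} = 60 + \sqrt{2} \sqrt{z}$ ($x{\left(z \right)} = -9 + \left(\left(\left(2 \cdot 4 \left(-5 + 4\right)\right)^{2} + 5\right) + \sqrt{z + z}\right) = -9 + \left(\left(\left(2 \cdot 4 \left(-1\right)\right)^{2} + 5\right) + \sqrt{2 z}\right) = -9 + \left(\left(\left(-8\right)^{2} + 5\right) + \sqrt{2} \sqrt{z}\right) = -9 + \left(\left(64 + 5\right) + \sqrt{2} \sqrt{z}\right) = -9 + \left(69 + \sqrt{2} \sqrt{z}\right) = 60 + \sqrt{2} \sqrt{z}$)
$x{\left(7 \right)} + \frac{1}{150} \left(-4\right) = \left(60 + \sqrt{2} \sqrt{7}\right) + \frac{1}{150} \left(-4\right) = \left(60 + \sqrt{14}\right) + \frac{1}{150} \left(-4\right) = \left(60 + \sqrt{14}\right) - \frac{2}{75} = \frac{4498}{75} + \sqrt{14}$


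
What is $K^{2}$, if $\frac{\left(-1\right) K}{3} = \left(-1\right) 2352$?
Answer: $49787136$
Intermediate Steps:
$K = 7056$ ($K = - 3 \left(\left(-1\right) 2352\right) = \left(-3\right) \left(-2352\right) = 7056$)
$K^{2} = 7056^{2} = 49787136$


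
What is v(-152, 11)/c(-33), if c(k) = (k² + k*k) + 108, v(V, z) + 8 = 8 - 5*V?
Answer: 380/1143 ≈ 0.33246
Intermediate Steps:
v(V, z) = -5*V (v(V, z) = -8 + (8 - 5*V) = -5*V)
c(k) = 108 + 2*k² (c(k) = (k² + k²) + 108 = 2*k² + 108 = 108 + 2*k²)
v(-152, 11)/c(-33) = (-5*(-152))/(108 + 2*(-33)²) = 760/(108 + 2*1089) = 760/(108 + 2178) = 760/2286 = 760*(1/2286) = 380/1143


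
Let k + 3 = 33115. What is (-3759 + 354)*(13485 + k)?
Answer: -158662785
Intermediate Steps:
k = 33112 (k = -3 + 33115 = 33112)
(-3759 + 354)*(13485 + k) = (-3759 + 354)*(13485 + 33112) = -3405*46597 = -158662785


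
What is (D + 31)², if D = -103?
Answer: 5184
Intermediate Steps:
(D + 31)² = (-103 + 31)² = (-72)² = 5184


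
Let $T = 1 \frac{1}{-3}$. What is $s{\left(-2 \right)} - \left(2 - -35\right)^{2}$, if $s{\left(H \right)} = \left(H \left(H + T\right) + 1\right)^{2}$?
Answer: $- \frac{12032}{9} \approx -1336.9$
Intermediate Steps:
$T = - \frac{1}{3}$ ($T = 1 \left(- \frac{1}{3}\right) = - \frac{1}{3} \approx -0.33333$)
$s{\left(H \right)} = \left(1 + H \left(- \frac{1}{3} + H\right)\right)^{2}$ ($s{\left(H \right)} = \left(H \left(H - \frac{1}{3}\right) + 1\right)^{2} = \left(H \left(- \frac{1}{3} + H\right) + 1\right)^{2} = \left(1 + H \left(- \frac{1}{3} + H\right)\right)^{2}$)
$s{\left(-2 \right)} - \left(2 - -35\right)^{2} = \frac{\left(3 - -2 + 3 \left(-2\right)^{2}\right)^{2}}{9} - \left(2 - -35\right)^{2} = \frac{\left(3 + 2 + 3 \cdot 4\right)^{2}}{9} - \left(2 + 35\right)^{2} = \frac{\left(3 + 2 + 12\right)^{2}}{9} - 37^{2} = \frac{17^{2}}{9} - 1369 = \frac{1}{9} \cdot 289 - 1369 = \frac{289}{9} - 1369 = - \frac{12032}{9}$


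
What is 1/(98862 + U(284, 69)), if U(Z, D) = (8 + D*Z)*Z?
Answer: 1/5666398 ≈ 1.7648e-7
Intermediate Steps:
U(Z, D) = Z*(8 + D*Z)
1/(98862 + U(284, 69)) = 1/(98862 + 284*(8 + 69*284)) = 1/(98862 + 284*(8 + 19596)) = 1/(98862 + 284*19604) = 1/(98862 + 5567536) = 1/5666398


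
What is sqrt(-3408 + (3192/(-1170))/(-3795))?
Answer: 2*I*sqrt(2073718338263)/49335 ≈ 58.378*I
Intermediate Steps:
sqrt(-3408 + (3192/(-1170))/(-3795)) = sqrt(-3408 + (3192*(-1/1170))*(-1/3795)) = sqrt(-3408 - 532/195*(-1/3795)) = sqrt(-3408 + 532/740025) = sqrt(-2522004668/740025) = 2*I*sqrt(2073718338263)/49335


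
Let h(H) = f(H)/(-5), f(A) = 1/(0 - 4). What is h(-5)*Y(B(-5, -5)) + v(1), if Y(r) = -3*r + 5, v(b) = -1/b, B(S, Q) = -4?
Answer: -3/20 ≈ -0.15000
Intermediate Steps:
Y(r) = 5 - 3*r
f(A) = -¼ (f(A) = 1/(-4) = -¼)
h(H) = 1/20 (h(H) = -¼/(-5) = -¼*(-⅕) = 1/20)
h(-5)*Y(B(-5, -5)) + v(1) = (5 - 3*(-4))/20 - 1/1 = (5 + 12)/20 - 1*1 = (1/20)*17 - 1 = 17/20 - 1 = -3/20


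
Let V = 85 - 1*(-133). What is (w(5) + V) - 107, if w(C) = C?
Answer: 116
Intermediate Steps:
V = 218 (V = 85 + 133 = 218)
(w(5) + V) - 107 = (5 + 218) - 107 = 223 - 107 = 116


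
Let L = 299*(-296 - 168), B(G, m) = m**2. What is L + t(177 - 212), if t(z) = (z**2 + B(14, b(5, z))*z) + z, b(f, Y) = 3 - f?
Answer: -137686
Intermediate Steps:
t(z) = z**2 + 5*z (t(z) = (z**2 + (3 - 1*5)**2*z) + z = (z**2 + (3 - 5)**2*z) + z = (z**2 + (-2)**2*z) + z = (z**2 + 4*z) + z = z**2 + 5*z)
L = -138736 (L = 299*(-464) = -138736)
L + t(177 - 212) = -138736 + (177 - 212)*(5 + (177 - 212)) = -138736 - 35*(5 - 35) = -138736 - 35*(-30) = -138736 + 1050 = -137686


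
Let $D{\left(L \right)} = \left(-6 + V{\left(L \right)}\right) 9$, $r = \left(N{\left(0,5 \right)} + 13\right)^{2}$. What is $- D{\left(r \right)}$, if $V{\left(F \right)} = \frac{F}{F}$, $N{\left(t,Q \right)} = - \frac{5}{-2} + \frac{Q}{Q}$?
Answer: $45$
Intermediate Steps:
$N{\left(t,Q \right)} = \frac{7}{2}$ ($N{\left(t,Q \right)} = \left(-5\right) \left(- \frac{1}{2}\right) + 1 = \frac{5}{2} + 1 = \frac{7}{2}$)
$V{\left(F \right)} = 1$
$r = \frac{1089}{4}$ ($r = \left(\frac{7}{2} + 13\right)^{2} = \left(\frac{33}{2}\right)^{2} = \frac{1089}{4} \approx 272.25$)
$D{\left(L \right)} = -45$ ($D{\left(L \right)} = \left(-6 + 1\right) 9 = \left(-5\right) 9 = -45$)
$- D{\left(r \right)} = \left(-1\right) \left(-45\right) = 45$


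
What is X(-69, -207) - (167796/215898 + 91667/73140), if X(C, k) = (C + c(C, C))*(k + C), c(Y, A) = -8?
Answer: 55925597881339/2631796620 ≈ 21250.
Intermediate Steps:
X(C, k) = (-8 + C)*(C + k) (X(C, k) = (C - 8)*(k + C) = (-8 + C)*(C + k))
X(-69, -207) - (167796/215898 + 91667/73140) = ((-69)² - 8*(-69) - 8*(-207) - 69*(-207)) - (167796/215898 + 91667/73140) = (4761 + 552 + 1656 + 14283) - (167796*(1/215898) + 91667*(1/73140)) = 21252 - (27966/35983 + 91667/73140) = 21252 - 1*5343886901/2631796620 = 21252 - 5343886901/2631796620 = 55925597881339/2631796620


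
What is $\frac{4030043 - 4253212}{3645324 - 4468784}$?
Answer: $\frac{223169}{823460} \approx 0.27101$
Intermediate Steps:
$\frac{4030043 - 4253212}{3645324 - 4468784} = - \frac{223169}{-823460} = \left(-223169\right) \left(- \frac{1}{823460}\right) = \frac{223169}{823460}$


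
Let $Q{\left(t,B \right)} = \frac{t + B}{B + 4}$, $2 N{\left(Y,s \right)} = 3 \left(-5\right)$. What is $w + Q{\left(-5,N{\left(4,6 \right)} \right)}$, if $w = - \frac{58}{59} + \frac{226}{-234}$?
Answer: $\frac{78404}{48321} \approx 1.6226$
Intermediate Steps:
$w = - \frac{13453}{6903}$ ($w = \left(-58\right) \frac{1}{59} + 226 \left(- \frac{1}{234}\right) = - \frac{58}{59} - \frac{113}{117} = - \frac{13453}{6903} \approx -1.9489$)
$N{\left(Y,s \right)} = - \frac{15}{2}$ ($N{\left(Y,s \right)} = \frac{3 \left(-5\right)}{2} = \frac{1}{2} \left(-15\right) = - \frac{15}{2}$)
$Q{\left(t,B \right)} = \frac{B + t}{4 + B}$
$w + Q{\left(-5,N{\left(4,6 \right)} \right)} = - \frac{13453}{6903} + \frac{- \frac{15}{2} - 5}{4 - \frac{15}{2}} = - \frac{13453}{6903} + \frac{1}{- \frac{7}{2}} \left(- \frac{25}{2}\right) = - \frac{13453}{6903} - - \frac{25}{7} = - \frac{13453}{6903} + \frac{25}{7} = \frac{78404}{48321}$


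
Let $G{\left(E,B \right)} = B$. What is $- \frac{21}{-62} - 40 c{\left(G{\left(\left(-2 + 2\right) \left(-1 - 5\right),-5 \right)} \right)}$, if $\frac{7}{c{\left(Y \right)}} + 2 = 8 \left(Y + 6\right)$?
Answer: $- \frac{8617}{186} \approx -46.328$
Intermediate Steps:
$c{\left(Y \right)} = \frac{7}{46 + 8 Y}$ ($c{\left(Y \right)} = \frac{7}{-2 + 8 \left(Y + 6\right)} = \frac{7}{-2 + 8 \left(6 + Y\right)} = \frac{7}{-2 + \left(48 + 8 Y\right)} = \frac{7}{46 + 8 Y}$)
$- \frac{21}{-62} - 40 c{\left(G{\left(\left(-2 + 2\right) \left(-1 - 5\right),-5 \right)} \right)} = - \frac{21}{-62} - 40 \frac{7}{2 \left(23 + 4 \left(-5\right)\right)} = \left(-21\right) \left(- \frac{1}{62}\right) - 40 \frac{7}{2 \left(23 - 20\right)} = \frac{21}{62} - 40 \frac{7}{2 \cdot 3} = \frac{21}{62} - 40 \cdot \frac{7}{2} \cdot \frac{1}{3} = \frac{21}{62} - \frac{140}{3} = - \frac{8617}{186}$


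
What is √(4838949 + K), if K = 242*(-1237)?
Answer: √4539595 ≈ 2130.6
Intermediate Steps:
K = -299354
√(4838949 + K) = √(4838949 - 299354) = √4539595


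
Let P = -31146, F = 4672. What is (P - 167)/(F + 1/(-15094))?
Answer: -472638422/70519167 ≈ -6.7023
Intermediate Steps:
(P - 167)/(F + 1/(-15094)) = (-31146 - 167)/(4672 + 1/(-15094)) = -31313/(4672 - 1/15094) = -31313/70519167/15094 = -31313*15094/70519167 = -472638422/70519167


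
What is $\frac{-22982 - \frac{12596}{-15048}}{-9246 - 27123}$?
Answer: $\frac{86455135}{136820178} \approx 0.63189$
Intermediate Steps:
$\frac{-22982 - \frac{12596}{-15048}}{-9246 - 27123} = \frac{-22982 - - \frac{3149}{3762}}{-36369} = \left(-22982 + \frac{3149}{3762}\right) \left(- \frac{1}{36369}\right) = \left(- \frac{86455135}{3762}\right) \left(- \frac{1}{36369}\right) = \frac{86455135}{136820178}$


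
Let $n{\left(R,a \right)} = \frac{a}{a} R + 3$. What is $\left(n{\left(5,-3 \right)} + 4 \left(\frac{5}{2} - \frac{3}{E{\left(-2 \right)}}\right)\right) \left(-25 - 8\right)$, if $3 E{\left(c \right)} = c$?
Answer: $-1188$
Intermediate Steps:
$E{\left(c \right)} = \frac{c}{3}$
$n{\left(R,a \right)} = 3 + R$ ($n{\left(R,a \right)} = 1 R + 3 = R + 3 = 3 + R$)
$\left(n{\left(5,-3 \right)} + 4 \left(\frac{5}{2} - \frac{3}{E{\left(-2 \right)}}\right)\right) \left(-25 - 8\right) = \left(\left(3 + 5\right) + 4 \left(\frac{5}{2} - \frac{3}{\frac{1}{3} \left(-2\right)}\right)\right) \left(-25 - 8\right) = \left(8 + 4 \left(5 \cdot \frac{1}{2} - \frac{3}{- \frac{2}{3}}\right)\right) \left(-33\right) = \left(8 + 4 \left(\frac{5}{2} - - \frac{9}{2}\right)\right) \left(-33\right) = \left(8 + 4 \left(\frac{5}{2} + \frac{9}{2}\right)\right) \left(-33\right) = \left(8 + 4 \cdot 7\right) \left(-33\right) = \left(8 + 28\right) \left(-33\right) = 36 \left(-33\right) = -1188$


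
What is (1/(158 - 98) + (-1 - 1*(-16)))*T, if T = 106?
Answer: 47753/30 ≈ 1591.8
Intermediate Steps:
(1/(158 - 98) + (-1 - 1*(-16)))*T = (1/(158 - 98) + (-1 - 1*(-16)))*106 = (1/60 + (-1 + 16))*106 = (1/60 + 15)*106 = (901/60)*106 = 47753/30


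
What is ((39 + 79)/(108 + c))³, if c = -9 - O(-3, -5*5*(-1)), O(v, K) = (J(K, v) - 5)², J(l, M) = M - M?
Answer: 205379/50653 ≈ 4.0546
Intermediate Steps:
J(l, M) = 0
O(v, K) = 25 (O(v, K) = (0 - 5)² = (-5)² = 25)
c = -34 (c = -9 - 1*25 = -9 - 25 = -34)
((39 + 79)/(108 + c))³ = ((39 + 79)/(108 - 34))³ = (118/74)³ = (118*(1/74))³ = (59/37)³ = 205379/50653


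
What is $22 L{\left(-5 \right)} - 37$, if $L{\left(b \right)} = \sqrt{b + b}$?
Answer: $-37 + 22 i \sqrt{10} \approx -37.0 + 69.57 i$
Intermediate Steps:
$L{\left(b \right)} = \sqrt{2} \sqrt{b}$ ($L{\left(b \right)} = \sqrt{2 b} = \sqrt{2} \sqrt{b}$)
$22 L{\left(-5 \right)} - 37 = 22 \sqrt{2} \sqrt{-5} - 37 = 22 \sqrt{2} i \sqrt{5} - 37 = 22 i \sqrt{10} - 37 = -37 + 22 i \sqrt{10}$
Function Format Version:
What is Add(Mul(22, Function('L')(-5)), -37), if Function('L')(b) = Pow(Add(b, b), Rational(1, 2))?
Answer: Add(-37, Mul(22, I, Pow(10, Rational(1, 2)))) ≈ Add(-37.000, Mul(69.570, I))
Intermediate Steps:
Function('L')(b) = Mul(Pow(2, Rational(1, 2)), Pow(b, Rational(1, 2))) (Function('L')(b) = Pow(Mul(2, b), Rational(1, 2)) = Mul(Pow(2, Rational(1, 2)), Pow(b, Rational(1, 2))))
Add(Mul(22, Function('L')(-5)), -37) = Add(Mul(22, Mul(Pow(2, Rational(1, 2)), Pow(-5, Rational(1, 2)))), -37) = Add(Mul(22, Mul(Pow(2, Rational(1, 2)), Mul(I, Pow(5, Rational(1, 2))))), -37) = Add(Mul(22, Mul(I, Pow(10, Rational(1, 2)))), -37) = Add(Mul(22, I, Pow(10, Rational(1, 2))), -37) = Add(-37, Mul(22, I, Pow(10, Rational(1, 2))))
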